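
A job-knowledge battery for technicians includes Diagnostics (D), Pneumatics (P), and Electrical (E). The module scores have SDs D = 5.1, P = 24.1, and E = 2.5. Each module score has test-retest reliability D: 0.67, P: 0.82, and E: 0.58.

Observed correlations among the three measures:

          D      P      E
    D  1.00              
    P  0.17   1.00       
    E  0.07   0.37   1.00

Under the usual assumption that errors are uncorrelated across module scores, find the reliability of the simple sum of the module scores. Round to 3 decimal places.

Var(D+P+E) = 5.1² + 24.1² + 2.5² + 2·[5.1·24.1·0.17 + 5.1·2.5·0.07 + 24.1·2.5·0.37] = 613.07 + 88.1594 = 701.229.
With uncorrelated errors the cross-covariances are all true-score covariance, so they carry over unchanged; only the diagonal terms shrink to ρᵢσᵢ².
True-score variance = [5.1²·0.67 + 24.1²·0.82 + 2.5²·0.58] + 88.1594 = 497.316 + 88.1594 = 585.475.
Reliability = 585.475 / 701.229 = 0.835.

0.835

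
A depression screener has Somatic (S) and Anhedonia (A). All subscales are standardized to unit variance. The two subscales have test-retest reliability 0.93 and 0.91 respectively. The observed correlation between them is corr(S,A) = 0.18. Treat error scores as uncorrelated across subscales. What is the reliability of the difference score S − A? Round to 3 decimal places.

0.902

Var(S−A) = 1 + 1 − 2·0.18 = 2 − 0.36 = 1.64.
Under uncorrelated errors the observed covariances equal the true-score covariances, so only the own-variance terms attenuate.
True-score variance = [0.93 + 0.91] − 0.36 = 1.84 − 0.36 = 1.48.
Reliability = 1.48 / 1.64 = 0.902.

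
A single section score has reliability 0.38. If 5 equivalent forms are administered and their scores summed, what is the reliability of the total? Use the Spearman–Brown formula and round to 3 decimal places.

ρ_k = kρ / (1 + (k−1)ρ) = 5·0.38 / (1 + 4·0.38) = 1.900 / 2.520 = 0.754.

0.754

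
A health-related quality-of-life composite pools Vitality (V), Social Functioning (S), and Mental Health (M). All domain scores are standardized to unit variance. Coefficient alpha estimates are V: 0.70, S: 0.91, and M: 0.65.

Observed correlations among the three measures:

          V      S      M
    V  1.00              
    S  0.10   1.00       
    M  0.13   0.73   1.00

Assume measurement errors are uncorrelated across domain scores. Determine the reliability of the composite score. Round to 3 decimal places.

Var(V+S+M) = 3 + 2·[0.10 + 0.13 + 0.73] = 3 + 1.92 = 4.92.
Because errors are independent across components, Cov(Tᵢ,Tⱼ) = Cov(Xᵢ,Xⱼ); the off-diagonal part of the true-score variance is the same as above.
True-score variance = [0.70 + 0.91 + 0.65] + 1.92 = 2.26 + 1.92 = 4.18.
Reliability = 4.18 / 4.92 = 0.850.

0.850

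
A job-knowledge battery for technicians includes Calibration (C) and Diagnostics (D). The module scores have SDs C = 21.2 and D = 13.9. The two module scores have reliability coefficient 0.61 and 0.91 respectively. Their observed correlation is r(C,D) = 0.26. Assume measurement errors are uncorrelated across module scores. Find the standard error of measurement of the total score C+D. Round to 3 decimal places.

13.881

Var(total) = 642.65 + 153.234 = 795.884.
True-score variance = 449.979 + 153.234 = 603.213, so reliability = 0.7579.
Error variance = 795.884 − 603.213 = 192.671; SEM = √192.671 = 13.881.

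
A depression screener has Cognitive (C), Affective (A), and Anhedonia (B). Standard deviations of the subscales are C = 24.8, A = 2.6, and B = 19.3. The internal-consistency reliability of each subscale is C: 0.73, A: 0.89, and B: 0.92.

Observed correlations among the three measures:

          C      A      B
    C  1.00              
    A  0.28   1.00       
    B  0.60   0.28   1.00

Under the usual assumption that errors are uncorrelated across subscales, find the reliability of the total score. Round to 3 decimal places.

0.880

Var(C+A+B) = 24.8² + 2.6² + 19.3² + 2·[24.8·2.6·0.28 + 24.8·19.3·0.60 + 2.6·19.3·0.28] = 994.29 + 638.578 = 1632.87.
Under uncorrelated errors the observed covariances equal the true-score covariances, so only the own-variance terms attenuate.
True-score variance = [24.8²·0.73 + 2.6²·0.89 + 19.3²·0.92] + 638.578 = 797.686 + 638.578 = 1436.26.
Reliability = 1436.26 / 1632.87 = 0.880.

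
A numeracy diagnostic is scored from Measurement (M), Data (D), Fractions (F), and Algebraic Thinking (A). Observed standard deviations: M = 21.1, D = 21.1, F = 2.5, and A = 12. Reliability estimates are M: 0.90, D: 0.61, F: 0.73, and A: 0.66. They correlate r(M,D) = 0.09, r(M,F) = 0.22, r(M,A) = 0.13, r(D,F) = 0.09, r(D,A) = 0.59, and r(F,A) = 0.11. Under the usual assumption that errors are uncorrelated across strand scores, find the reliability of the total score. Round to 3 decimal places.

Var(M+D+F+A) = 21.1² + 21.1² + 2.5² + 12² + 2·[21.1·21.1·0.09 + 21.1·2.5·0.22 + 21.1·12·0.13 + 21.1·2.5·0.09 + 21.1·12·0.59 + 2.5·12·0.11] = 1040.67 + 484.051 = 1524.72.
Because errors are independent across components, Cov(Tᵢ,Tⱼ) = Cov(Xᵢ,Xⱼ); the off-diagonal part of the true-score variance is the same as above.
True-score variance = [21.1²·0.90 + 21.1²·0.61 + 2.5²·0.73 + 12²·0.66] + 484.051 = 771.87 + 484.051 = 1255.92.
Reliability = 1255.92 / 1524.72 = 0.824.

0.824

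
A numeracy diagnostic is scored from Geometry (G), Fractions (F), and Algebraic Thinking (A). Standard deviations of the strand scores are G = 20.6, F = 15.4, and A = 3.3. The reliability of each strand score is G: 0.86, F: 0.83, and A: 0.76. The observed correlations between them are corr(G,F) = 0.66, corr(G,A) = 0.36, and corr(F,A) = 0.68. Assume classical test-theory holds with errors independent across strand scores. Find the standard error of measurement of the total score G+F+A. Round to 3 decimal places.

Var(total) = 672.41 + 536.818 = 1209.23.
True-score variance = 570.069 + 536.818 = 1106.89, so reliability = 0.9154.
Error variance = 1209.23 − 1106.89 = 102.341; SEM = √102.341 = 10.116.

10.116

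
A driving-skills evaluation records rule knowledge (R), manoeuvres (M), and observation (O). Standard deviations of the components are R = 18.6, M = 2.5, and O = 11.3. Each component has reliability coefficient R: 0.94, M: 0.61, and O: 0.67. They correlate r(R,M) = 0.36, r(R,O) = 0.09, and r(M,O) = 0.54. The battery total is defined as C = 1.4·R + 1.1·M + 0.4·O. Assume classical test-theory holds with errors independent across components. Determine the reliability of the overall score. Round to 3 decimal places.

0.936

Var(C) = 1.4²·18.6² + 1.1²·2.5² + 0.4²·11.3² + 2·[1.54·18.6·2.5·0.36 + 0.56·18.6·11.3·0.09 + 0.44·2.5·11.3·0.54] = 706.074 + 86.1697 = 792.244.
Under uncorrelated errors the observed covariances equal the true-score covariances, so only the own-variance terms attenuate.
True-score variance = [1.4²·18.6²·0.94 + 1.1²·2.5²·0.61 + 0.4²·11.3²·0.67] + 86.1697 = 655.698 + 86.1697 = 741.868.
Reliability = 741.868 / 792.244 = 0.936.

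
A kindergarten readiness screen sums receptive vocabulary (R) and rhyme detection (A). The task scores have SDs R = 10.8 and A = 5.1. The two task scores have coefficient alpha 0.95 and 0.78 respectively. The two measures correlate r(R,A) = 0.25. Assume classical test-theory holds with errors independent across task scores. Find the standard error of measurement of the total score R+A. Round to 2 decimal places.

3.40

Var(total) = 142.65 + 27.54 = 170.19.
True-score variance = 131.096 + 27.54 = 158.636, so reliability = 0.9321.
Error variance = 170.19 − 158.636 = 11.5542; SEM = √11.5542 = 3.40.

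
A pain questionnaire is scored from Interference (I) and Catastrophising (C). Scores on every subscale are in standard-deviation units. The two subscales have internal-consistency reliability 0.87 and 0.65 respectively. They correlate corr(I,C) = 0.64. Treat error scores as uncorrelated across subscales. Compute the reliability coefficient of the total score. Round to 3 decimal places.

0.854

Var(I+C) = 2 + 2·[0.64] = 2 + 1.28 = 3.28.
Under uncorrelated errors the observed covariances equal the true-score covariances, so only the own-variance terms attenuate.
True-score variance = [0.87 + 0.65] + 1.28 = 1.52 + 1.28 = 2.8.
Reliability = 2.8 / 3.28 = 0.854.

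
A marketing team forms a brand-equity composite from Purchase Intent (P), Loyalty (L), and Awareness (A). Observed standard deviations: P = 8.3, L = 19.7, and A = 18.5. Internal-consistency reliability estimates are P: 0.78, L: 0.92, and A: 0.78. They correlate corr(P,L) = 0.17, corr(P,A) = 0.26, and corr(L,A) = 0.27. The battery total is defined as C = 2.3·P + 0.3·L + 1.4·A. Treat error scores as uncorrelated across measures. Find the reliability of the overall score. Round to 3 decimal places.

0.841

Var(C) = 2.3²·8.3² + 0.3²·19.7² + 1.4²·18.5² + 2·[0.69·8.3·19.7·0.17 + 3.22·8.3·18.5·0.26 + 0.42·19.7·18.5·0.27] = 1070.17 + 378.121 = 1448.29.
Because errors are independent across components, Cov(Tᵢ,Tⱼ) = Cov(Xᵢ,Xⱼ); the off-diagonal part of the true-score variance is the same as above.
True-score variance = [2.3²·8.3²·0.78 + 0.3²·19.7²·0.92 + 1.4²·18.5²·0.78] + 378.121 = 839.62 + 378.121 = 1217.74.
Reliability = 1217.74 / 1448.29 = 0.841.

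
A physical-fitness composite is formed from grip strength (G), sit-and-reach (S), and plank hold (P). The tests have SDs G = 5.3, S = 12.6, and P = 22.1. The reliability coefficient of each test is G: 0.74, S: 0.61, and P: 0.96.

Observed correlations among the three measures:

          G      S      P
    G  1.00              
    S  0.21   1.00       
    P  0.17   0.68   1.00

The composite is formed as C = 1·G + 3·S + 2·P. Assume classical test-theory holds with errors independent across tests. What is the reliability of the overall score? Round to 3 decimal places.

Var(C) = 5.3² + 3²·12.6² + 2²·22.1² + 2·[3·5.3·12.6·0.21 + 2·5.3·22.1·0.17 + 6·12.6·22.1·0.68] = 3410.57 + 2436.02 = 5846.59.
Because errors are independent across components, Cov(Tᵢ,Tⱼ) = Cov(Xᵢ,Xⱼ); the off-diagonal part of the true-score variance is the same as above.
True-score variance = [5.3²·0.74 + 3²·12.6²·0.61 + 2²·22.1²·0.96] + 2436.02 = 2767.87 + 2436.02 = 5203.9.
Reliability = 5203.9 / 5846.59 = 0.890.

0.890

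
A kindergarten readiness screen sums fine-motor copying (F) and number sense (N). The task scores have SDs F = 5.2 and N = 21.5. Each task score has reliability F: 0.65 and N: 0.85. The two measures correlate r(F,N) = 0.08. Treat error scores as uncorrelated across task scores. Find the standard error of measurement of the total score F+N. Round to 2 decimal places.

8.88

Var(total) = 489.29 + 17.888 = 507.178.
True-score variance = 410.488 + 17.888 = 428.376, so reliability = 0.8446.
Error variance = 507.178 − 428.376 = 78.8015; SEM = √78.8015 = 8.88.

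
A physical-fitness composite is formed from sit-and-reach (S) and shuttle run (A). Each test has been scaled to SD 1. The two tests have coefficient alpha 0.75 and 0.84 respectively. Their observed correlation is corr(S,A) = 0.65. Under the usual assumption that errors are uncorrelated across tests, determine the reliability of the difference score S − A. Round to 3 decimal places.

0.414

Var(S−A) = 1 + 1 − 2·0.65 = 2 − 1.3 = 0.7.
Under uncorrelated errors the observed covariances equal the true-score covariances, so only the own-variance terms attenuate.
True-score variance = [0.75 + 0.84] − 1.3 = 1.59 − 1.3 = 0.29.
Reliability = 0.29 / 0.7 = 0.414.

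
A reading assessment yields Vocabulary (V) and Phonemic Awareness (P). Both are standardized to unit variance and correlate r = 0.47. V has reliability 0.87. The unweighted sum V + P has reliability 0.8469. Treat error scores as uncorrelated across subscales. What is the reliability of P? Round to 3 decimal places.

Var(V+P) = 2 + 2·0.47 = 2.940.
True-score variance = ρ_V + ρ_P + 2·0.47, so 0.8469 = (0.87 + ρ_P + 0.94) / 2.940.
ρ_P = 0.8469·2.940 − 0.87 − 0.94 = 0.680.

0.680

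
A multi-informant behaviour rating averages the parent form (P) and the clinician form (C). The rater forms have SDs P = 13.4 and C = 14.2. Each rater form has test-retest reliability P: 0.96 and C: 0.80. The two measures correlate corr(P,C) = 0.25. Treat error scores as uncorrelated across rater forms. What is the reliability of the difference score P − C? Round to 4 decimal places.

Var(P−C) = 13.4² + 14.2² − 2·13.4·14.2·0.25 = 381.2 − 95.14 = 286.06.
Under uncorrelated errors the observed covariances equal the true-score covariances, so only the own-variance terms attenuate.
True-score variance = [13.4²·0.96 + 14.2²·0.80] − 95.14 = 333.69 − 95.14 = 238.55.
Reliability = 238.55 / 286.06 = 0.8339.

0.8339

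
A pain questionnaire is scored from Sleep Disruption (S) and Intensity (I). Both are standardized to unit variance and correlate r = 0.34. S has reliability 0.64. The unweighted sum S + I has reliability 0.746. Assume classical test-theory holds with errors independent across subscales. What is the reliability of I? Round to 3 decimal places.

0.679

Var(S+I) = 2 + 2·0.34 = 2.680.
True-score variance = ρ_S + ρ_I + 2·0.34, so 0.746 = (0.64 + ρ_I + 0.68) / 2.680.
ρ_I = 0.746·2.680 − 0.64 − 0.68 = 0.679.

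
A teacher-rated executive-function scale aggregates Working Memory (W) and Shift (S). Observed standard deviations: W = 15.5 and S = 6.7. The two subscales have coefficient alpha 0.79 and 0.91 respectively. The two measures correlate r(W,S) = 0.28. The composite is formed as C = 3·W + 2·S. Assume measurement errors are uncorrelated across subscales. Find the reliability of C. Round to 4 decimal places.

0.8252

Var(C) = 3²·15.5² + 2²·6.7² + 2·[6·15.5·6.7·0.28] = 2341.81 + 348.936 = 2690.75.
Under uncorrelated errors the observed covariances equal the true-score covariances, so only the own-variance terms attenuate.
True-score variance = [3²·15.5²·0.79 + 2²·6.7²·0.91] + 348.936 = 1871.58 + 348.936 = 2220.51.
Reliability = 2220.51 / 2690.75 = 0.8252.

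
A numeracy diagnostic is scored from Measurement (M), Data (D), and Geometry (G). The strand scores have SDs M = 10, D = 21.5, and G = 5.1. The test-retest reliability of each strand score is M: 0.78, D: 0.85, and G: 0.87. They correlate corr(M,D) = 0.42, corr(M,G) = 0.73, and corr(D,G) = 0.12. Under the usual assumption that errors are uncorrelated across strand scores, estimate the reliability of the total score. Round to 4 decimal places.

0.8911

Var(M+D+G) = 10² + 21.5² + 5.1² + 2·[10·21.5·0.42 + 10·5.1·0.73 + 21.5·5.1·0.12] = 588.26 + 281.376 = 869.636.
Under uncorrelated errors the observed covariances equal the true-score covariances, so only the own-variance terms attenuate.
True-score variance = [10²·0.78 + 21.5²·0.85 + 5.1²·0.87] + 281.376 = 493.541 + 281.376 = 774.917.
Reliability = 774.917 / 869.636 = 0.8911.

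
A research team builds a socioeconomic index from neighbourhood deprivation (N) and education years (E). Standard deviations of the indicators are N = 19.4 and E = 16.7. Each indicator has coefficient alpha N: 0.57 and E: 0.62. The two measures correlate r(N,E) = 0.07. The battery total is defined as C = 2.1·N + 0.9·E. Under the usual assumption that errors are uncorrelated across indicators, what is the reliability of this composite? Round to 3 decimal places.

Var(C) = 2.1²·19.4² + 0.9²·16.7² + 2·[1.89·19.4·16.7·0.07] = 1885.65 + 85.7251 = 1971.37.
Because errors are independent across components, Cov(Tᵢ,Tⱼ) = Cov(Xᵢ,Xⱼ); the off-diagonal part of the true-score variance is the same as above.
True-score variance = [2.1²·19.4²·0.57 + 0.9²·16.7²·0.62] + 85.7251 = 1086.11 + 85.7251 = 1171.84.
Reliability = 1171.84 / 1971.37 = 0.594.

0.594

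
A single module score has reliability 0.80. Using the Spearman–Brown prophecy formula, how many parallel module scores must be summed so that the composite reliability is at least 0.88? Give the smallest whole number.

2

k ≥ ρ*(1−ρ₁)/(ρ₁(1−ρ*)) = 0.88·0.20 / (0.80·0.12) = 1.833.
Smallest integer k = 2.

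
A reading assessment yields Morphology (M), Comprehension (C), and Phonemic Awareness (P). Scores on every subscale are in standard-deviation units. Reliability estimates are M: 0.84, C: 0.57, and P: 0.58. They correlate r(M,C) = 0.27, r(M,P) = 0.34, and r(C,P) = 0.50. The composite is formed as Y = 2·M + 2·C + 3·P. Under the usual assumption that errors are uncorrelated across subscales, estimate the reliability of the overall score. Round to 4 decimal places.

Var(Y) = 2² + 2² + 3² + 2·[4·0.27 + 6·0.34 + 6·0.50] = 17 + 12.24 = 29.24.
With uncorrelated errors the cross-covariances are all true-score covariance, so they carry over unchanged; only the diagonal terms shrink to ρᵢσᵢ².
True-score variance = [2²·0.84 + 2²·0.57 + 3²·0.58] + 12.24 = 10.86 + 12.24 = 23.1.
Reliability = 23.1 / 29.24 = 0.7900.

0.7900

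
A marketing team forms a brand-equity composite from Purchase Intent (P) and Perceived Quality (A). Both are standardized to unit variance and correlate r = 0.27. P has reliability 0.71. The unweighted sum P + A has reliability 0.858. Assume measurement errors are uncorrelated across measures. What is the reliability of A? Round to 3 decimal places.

Var(P+A) = 2 + 2·0.27 = 2.540.
True-score variance = ρ_P + ρ_A + 2·0.27, so 0.858 = (0.71 + ρ_A + 0.54) / 2.540.
ρ_A = 0.858·2.540 − 0.71 − 0.54 = 0.929.

0.929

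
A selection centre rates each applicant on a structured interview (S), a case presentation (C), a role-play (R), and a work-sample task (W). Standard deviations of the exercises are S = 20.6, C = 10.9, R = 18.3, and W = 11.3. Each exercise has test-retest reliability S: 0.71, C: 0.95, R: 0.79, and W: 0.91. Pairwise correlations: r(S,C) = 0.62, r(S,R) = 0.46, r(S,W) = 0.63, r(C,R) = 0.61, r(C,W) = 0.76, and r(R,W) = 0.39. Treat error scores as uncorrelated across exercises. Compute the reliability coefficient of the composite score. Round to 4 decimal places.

0.9162

Var(S+C+R+W) = 20.6² + 10.9² + 18.3² + 11.3² + 2·[20.6·10.9·0.62 + 20.6·18.3·0.46 + 20.6·11.3·0.63 + 10.9·18.3·0.61 + 10.9·11.3·0.76 + 18.3·11.3·0.39] = 1005.75 + 1510.42 = 2516.17.
Under uncorrelated errors the observed covariances equal the true-score covariances, so only the own-variance terms attenuate.
True-score variance = [20.6²·0.71 + 10.9²·0.95 + 18.3²·0.79 + 11.3²·0.91] + 1510.42 = 794.926 + 1510.42 = 2305.35.
Reliability = 2305.35 / 2516.17 = 0.9162.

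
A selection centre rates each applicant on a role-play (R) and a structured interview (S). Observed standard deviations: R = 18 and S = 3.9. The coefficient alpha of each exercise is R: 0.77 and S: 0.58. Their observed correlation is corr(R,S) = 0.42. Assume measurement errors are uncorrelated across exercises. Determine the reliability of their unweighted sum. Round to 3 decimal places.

Var(R+S) = 18² + 3.9² + 2·[18·3.9·0.42] = 339.21 + 58.968 = 398.178.
With uncorrelated errors the cross-covariances are all true-score covariance, so they carry over unchanged; only the diagonal terms shrink to ρᵢσᵢ².
True-score variance = [18²·0.77 + 3.9²·0.58] + 58.968 = 258.302 + 58.968 = 317.27.
Reliability = 317.27 / 398.178 = 0.797.

0.797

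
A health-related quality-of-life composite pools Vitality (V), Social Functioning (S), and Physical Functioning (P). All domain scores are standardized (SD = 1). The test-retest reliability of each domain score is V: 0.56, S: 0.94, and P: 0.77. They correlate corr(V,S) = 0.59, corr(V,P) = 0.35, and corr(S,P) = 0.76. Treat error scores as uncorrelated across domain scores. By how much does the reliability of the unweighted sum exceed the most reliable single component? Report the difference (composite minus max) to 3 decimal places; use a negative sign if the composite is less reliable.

-0.054

Var(sum) = 3 + 3.4 = 6.4; true-score variance = 2.27 + 3.4 = 5.67; composite reliability = 0.8859.
Max component reliability = 0.9400.
Difference = 0.8859 − 0.9400 = -0.054.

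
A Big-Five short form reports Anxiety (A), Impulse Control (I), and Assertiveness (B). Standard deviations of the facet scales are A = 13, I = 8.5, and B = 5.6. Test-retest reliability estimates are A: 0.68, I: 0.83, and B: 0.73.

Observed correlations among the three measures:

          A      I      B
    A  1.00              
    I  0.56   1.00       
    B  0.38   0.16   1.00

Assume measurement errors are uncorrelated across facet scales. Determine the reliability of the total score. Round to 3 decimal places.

0.840

Var(A+I+B) = 13² + 8.5² + 5.6² + 2·[13·8.5·0.56 + 13·5.6·0.38 + 8.5·5.6·0.16] = 272.61 + 194.32 = 466.93.
With uncorrelated errors the cross-covariances are all true-score covariance, so they carry over unchanged; only the diagonal terms shrink to ρᵢσᵢ².
True-score variance = [13²·0.68 + 8.5²·0.83 + 5.6²·0.73] + 194.32 = 197.78 + 194.32 = 392.1.
Reliability = 392.1 / 466.93 = 0.840.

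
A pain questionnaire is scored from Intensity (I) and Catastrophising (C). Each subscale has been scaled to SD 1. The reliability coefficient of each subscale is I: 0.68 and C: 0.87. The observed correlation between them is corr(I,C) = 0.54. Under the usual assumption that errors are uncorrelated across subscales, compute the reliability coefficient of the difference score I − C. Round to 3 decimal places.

Var(I−C) = 1 + 1 − 2·0.54 = 2 − 1.08 = 0.92.
With uncorrelated errors the cross-covariances are all true-score covariance, so they carry over unchanged; only the diagonal terms shrink to ρᵢσᵢ².
True-score variance = [0.68 + 0.87] − 1.08 = 1.55 − 1.08 = 0.47.
Reliability = 0.47 / 0.92 = 0.511.

0.511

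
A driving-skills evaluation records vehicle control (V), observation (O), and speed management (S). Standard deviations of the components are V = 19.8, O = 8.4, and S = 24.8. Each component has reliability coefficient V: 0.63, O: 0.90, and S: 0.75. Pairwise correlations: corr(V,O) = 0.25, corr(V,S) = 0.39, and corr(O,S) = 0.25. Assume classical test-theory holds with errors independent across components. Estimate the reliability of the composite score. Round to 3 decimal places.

0.814

Var(V+O+S) = 19.8² + 8.4² + 24.8² + 2·[19.8·8.4·0.25 + 19.8·24.8·0.39 + 8.4·24.8·0.25] = 1077.64 + 570.331 = 1647.97.
With uncorrelated errors the cross-covariances are all true-score covariance, so they carry over unchanged; only the diagonal terms shrink to ρᵢσᵢ².
True-score variance = [19.8²·0.63 + 8.4²·0.90 + 24.8²·0.75] + 570.331 = 771.769 + 570.331 = 1342.1.
Reliability = 1342.1 / 1647.97 = 0.814.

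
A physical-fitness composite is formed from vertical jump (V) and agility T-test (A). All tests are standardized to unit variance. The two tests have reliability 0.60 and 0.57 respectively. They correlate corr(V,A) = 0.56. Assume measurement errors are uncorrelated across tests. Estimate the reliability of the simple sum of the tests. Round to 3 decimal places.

0.734

Var(V+A) = 2 + 2·[0.56] = 2 + 1.12 = 3.12.
With uncorrelated errors the cross-covariances are all true-score covariance, so they carry over unchanged; only the diagonal terms shrink to ρᵢσᵢ².
True-score variance = [0.60 + 0.57] + 1.12 = 1.17 + 1.12 = 2.29.
Reliability = 2.29 / 3.12 = 0.734.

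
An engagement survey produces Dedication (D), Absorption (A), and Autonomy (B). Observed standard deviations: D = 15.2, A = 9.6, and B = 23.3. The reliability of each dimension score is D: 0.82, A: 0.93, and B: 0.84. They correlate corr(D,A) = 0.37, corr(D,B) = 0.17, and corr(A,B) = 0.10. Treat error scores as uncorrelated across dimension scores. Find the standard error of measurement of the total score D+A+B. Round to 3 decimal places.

Var(total) = 866.09 + 273.131 = 1139.22.
True-score variance = 731.189 + 273.131 = 1004.32, so reliability = 0.8816.
Error variance = 1139.22 − 1004.32 = 134.901; SEM = √134.901 = 11.615.

11.615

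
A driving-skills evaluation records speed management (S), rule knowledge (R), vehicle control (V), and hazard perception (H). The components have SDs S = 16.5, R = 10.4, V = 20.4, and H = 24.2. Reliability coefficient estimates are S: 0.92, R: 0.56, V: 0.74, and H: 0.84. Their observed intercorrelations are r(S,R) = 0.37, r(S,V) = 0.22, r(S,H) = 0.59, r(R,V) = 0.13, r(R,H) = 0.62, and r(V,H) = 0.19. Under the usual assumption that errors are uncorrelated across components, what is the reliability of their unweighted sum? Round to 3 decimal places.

0.899

Var(S+R+V+H) = 16.5² + 10.4² + 20.4² + 24.2² + 2·[16.5·10.4·0.37 + 16.5·20.4·0.22 + 16.5·24.2·0.59 + 10.4·20.4·0.13 + 10.4·24.2·0.62 + 20.4·24.2·0.19] = 1382.21 + 1301.11 = 2683.32.
With uncorrelated errors the cross-covariances are all true-score covariance, so they carry over unchanged; only the diagonal terms shrink to ρᵢσᵢ².
True-score variance = [16.5²·0.92 + 10.4²·0.56 + 20.4²·0.74 + 24.2²·0.84] + 1301.11 = 1110.94 + 1301.11 = 2412.04.
Reliability = 2412.04 / 2683.32 = 0.899.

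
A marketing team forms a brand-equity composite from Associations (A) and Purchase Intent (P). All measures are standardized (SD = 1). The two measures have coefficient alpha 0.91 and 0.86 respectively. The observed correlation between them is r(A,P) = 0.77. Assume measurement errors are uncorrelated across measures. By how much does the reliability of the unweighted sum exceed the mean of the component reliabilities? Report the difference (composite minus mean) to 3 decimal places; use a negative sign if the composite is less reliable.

Var(sum) = 2 + 1.54 = 3.54; true-score variance = 1.77 + 1.54 = 3.31; composite reliability = 0.9350.
Mean component reliability = 0.8850.
Difference = 0.9350 − 0.8850 = 0.050.

0.050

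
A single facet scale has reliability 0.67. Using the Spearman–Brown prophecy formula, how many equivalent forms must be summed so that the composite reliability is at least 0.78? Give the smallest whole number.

k ≥ ρ*(1−ρ₁)/(ρ₁(1−ρ*)) = 0.78·0.33 / (0.67·0.22) = 1.746.
Smallest integer k = 2.

2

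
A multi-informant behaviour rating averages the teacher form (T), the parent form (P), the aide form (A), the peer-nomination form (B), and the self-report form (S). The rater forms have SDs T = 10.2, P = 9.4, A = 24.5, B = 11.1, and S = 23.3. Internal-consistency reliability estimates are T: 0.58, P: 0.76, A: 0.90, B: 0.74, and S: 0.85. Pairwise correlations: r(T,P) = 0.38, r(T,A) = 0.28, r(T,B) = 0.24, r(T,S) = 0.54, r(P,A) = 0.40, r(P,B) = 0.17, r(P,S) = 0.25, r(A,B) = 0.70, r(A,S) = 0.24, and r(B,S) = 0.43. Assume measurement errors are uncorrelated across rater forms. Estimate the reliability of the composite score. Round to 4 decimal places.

Var(T+P+A+B+S) = 10.2² + 9.4² + 24.5² + 11.1² + 23.3² + 2·[10.2·9.4·0.38 + 10.2·24.5·0.28 + 10.2·11.1·0.24 + 10.2·23.3·0.54 + 9.4·24.5·0.40 + 9.4·11.1·0.17 + 9.4·23.3·0.25 + 24.5·11.1·0.70 + 24.5·23.3·0.24 + 11.1·23.3·0.43] = 1458.75 + 1730.22 = 3188.97.
Under uncorrelated errors the observed covariances equal the true-score covariances, so only the own-variance terms attenuate.
True-score variance = [10.2²·0.58 + 9.4²·0.76 + 24.5²·0.90 + 11.1²·0.74 + 23.3²·0.85] + 1730.22 = 1220.35 + 1730.22 = 2950.57.
Reliability = 2950.57 / 3188.97 = 0.9252.

0.9252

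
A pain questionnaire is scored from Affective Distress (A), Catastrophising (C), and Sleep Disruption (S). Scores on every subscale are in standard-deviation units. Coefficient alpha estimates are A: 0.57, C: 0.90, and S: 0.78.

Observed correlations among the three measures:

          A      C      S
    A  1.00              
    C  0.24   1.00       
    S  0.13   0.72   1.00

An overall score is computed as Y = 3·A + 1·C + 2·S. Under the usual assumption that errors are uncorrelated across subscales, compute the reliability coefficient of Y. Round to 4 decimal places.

0.7560

Var(Y) = 3² + 1 + 2² + 2·[3·0.24 + 6·0.13 + 2·0.72] = 14 + 5.88 = 19.88.
With uncorrelated errors the cross-covariances are all true-score covariance, so they carry over unchanged; only the diagonal terms shrink to ρᵢσᵢ².
True-score variance = [3²·0.57 + 0.90 + 2²·0.78] + 5.88 = 9.15 + 5.88 = 15.03.
Reliability = 15.03 / 19.88 = 0.7560.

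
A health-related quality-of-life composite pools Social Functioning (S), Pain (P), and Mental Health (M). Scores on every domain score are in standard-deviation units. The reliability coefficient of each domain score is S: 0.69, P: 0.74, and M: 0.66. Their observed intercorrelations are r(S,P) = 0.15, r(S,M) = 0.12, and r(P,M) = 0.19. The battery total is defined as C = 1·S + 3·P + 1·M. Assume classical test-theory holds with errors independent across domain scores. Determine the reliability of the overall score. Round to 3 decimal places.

Var(C) = 1 + 3² + 1 + 2·[3·0.15 + 0.12 + 3·0.19] = 11 + 2.28 = 13.28.
With uncorrelated errors the cross-covariances are all true-score covariance, so they carry over unchanged; only the diagonal terms shrink to ρᵢσᵢ².
True-score variance = [0.69 + 3²·0.74 + 0.66] + 2.28 = 8.01 + 2.28 = 10.29.
Reliability = 10.29 / 13.28 = 0.775.

0.775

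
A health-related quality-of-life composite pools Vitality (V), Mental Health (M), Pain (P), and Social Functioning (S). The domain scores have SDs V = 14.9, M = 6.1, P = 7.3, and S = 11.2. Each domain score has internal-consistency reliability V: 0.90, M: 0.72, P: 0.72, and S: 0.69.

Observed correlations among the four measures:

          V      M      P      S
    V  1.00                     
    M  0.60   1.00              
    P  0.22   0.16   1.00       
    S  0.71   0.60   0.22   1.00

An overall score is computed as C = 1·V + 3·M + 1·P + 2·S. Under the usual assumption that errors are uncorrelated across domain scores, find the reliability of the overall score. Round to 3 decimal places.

Var(C) = 14.9² + 3²·6.1² + 7.3² + 2²·11.2² + 2·[3·14.9·6.1·0.60 + 14.9·7.3·0.22 + 2·14.9·11.2·0.71 + 3·6.1·7.3·0.16 + 6·6.1·11.2·0.60 + 2·7.3·11.2·0.22] = 1111.95 + 1455.6 = 2567.55.
Under uncorrelated errors the observed covariances equal the true-score covariances, so only the own-variance terms attenuate.
True-score variance = [14.9²·0.90 + 3²·6.1²·0.72 + 7.3²·0.72 + 2²·11.2²·0.69] + 1455.6 = 825.513 + 1455.6 = 2281.12.
Reliability = 2281.12 / 2567.55 = 0.888.

0.888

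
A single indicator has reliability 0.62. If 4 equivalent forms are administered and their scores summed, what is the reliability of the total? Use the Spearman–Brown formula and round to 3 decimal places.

ρ_k = kρ / (1 + (k−1)ρ) = 4·0.62 / (1 + 3·0.62) = 2.480 / 2.860 = 0.867.

0.867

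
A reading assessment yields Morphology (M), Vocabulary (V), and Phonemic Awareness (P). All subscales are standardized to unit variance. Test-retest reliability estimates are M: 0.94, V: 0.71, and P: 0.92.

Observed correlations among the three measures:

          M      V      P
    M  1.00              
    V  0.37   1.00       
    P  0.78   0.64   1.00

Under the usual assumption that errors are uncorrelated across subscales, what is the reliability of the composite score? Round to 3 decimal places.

Var(M+V+P) = 3 + 2·[0.37 + 0.78 + 0.64] = 3 + 3.58 = 6.58.
With uncorrelated errors the cross-covariances are all true-score covariance, so they carry over unchanged; only the diagonal terms shrink to ρᵢσᵢ².
True-score variance = [0.94 + 0.71 + 0.92] + 3.58 = 2.57 + 3.58 = 6.15.
Reliability = 6.15 / 6.58 = 0.935.

0.935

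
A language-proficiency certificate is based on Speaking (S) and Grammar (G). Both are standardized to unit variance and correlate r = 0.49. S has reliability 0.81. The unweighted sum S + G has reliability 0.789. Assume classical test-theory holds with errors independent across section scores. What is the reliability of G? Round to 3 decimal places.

Var(S+G) = 2 + 2·0.49 = 2.980.
True-score variance = ρ_S + ρ_G + 2·0.49, so 0.789 = (0.81 + ρ_G + 0.98) / 2.980.
ρ_G = 0.789·2.980 − 0.81 − 0.98 = 0.561.

0.561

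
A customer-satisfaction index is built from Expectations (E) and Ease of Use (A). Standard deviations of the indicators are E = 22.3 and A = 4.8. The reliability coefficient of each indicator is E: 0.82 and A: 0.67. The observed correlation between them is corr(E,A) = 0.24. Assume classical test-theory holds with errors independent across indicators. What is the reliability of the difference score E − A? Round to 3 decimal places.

0.793

Var(E−A) = 22.3² + 4.8² − 2·22.3·4.8·0.24 = 520.33 − 51.3792 = 468.951.
With uncorrelated errors the cross-covariances are all true-score covariance, so they carry over unchanged; only the diagonal terms shrink to ρᵢσᵢ².
True-score variance = [22.3²·0.82 + 4.8²·0.67] − 51.3792 = 423.215 − 51.3792 = 371.835.
Reliability = 371.835 / 468.951 = 0.793.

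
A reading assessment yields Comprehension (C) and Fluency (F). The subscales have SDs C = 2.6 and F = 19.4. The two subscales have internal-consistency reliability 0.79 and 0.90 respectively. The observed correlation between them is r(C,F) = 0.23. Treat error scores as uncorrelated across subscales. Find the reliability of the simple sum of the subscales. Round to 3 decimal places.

0.904

Var(C+F) = 2.6² + 19.4² + 2·[2.6·19.4·0.23] = 383.12 + 23.2024 = 406.322.
Under uncorrelated errors the observed covariances equal the true-score covariances, so only the own-variance terms attenuate.
True-score variance = [2.6²·0.79 + 19.4²·0.90] + 23.2024 = 344.064 + 23.2024 = 367.267.
Reliability = 367.267 / 406.322 = 0.904.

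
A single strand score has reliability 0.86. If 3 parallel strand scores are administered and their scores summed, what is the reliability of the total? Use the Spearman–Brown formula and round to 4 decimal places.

0.9485

ρ_k = kρ / (1 + (k−1)ρ) = 3·0.86 / (1 + 2·0.86) = 2.580 / 2.720 = 0.9485.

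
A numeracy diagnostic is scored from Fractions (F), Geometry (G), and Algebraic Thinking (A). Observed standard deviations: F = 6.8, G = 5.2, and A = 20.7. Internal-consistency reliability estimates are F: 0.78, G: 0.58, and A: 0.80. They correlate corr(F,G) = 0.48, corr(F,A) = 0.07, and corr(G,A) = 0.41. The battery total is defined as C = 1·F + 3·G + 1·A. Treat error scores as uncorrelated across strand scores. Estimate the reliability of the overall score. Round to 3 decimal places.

0.821

Var(C) = 6.8² + 3²·5.2² + 20.7² + 2·[3·6.8·5.2·0.48 + 6.8·20.7·0.07 + 3·5.2·20.7·0.41] = 718.09 + 386.338 = 1104.43.
Because errors are independent across components, Cov(Tᵢ,Tⱼ) = Cov(Xᵢ,Xⱼ); the off-diagonal part of the true-score variance is the same as above.
True-score variance = [6.8²·0.78 + 3²·5.2²·0.58 + 20.7²·0.80] + 386.338 = 520.008 + 386.338 = 906.346.
Reliability = 906.346 / 1104.43 = 0.821.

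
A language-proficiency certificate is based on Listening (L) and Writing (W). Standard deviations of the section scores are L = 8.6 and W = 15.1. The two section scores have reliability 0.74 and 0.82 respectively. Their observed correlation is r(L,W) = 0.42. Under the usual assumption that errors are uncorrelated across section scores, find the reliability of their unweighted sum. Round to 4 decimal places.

0.8534

Var(L+W) = 8.6² + 15.1² + 2·[8.6·15.1·0.42] = 301.97 + 109.082 = 411.052.
Under uncorrelated errors the observed covariances equal the true-score covariances, so only the own-variance terms attenuate.
True-score variance = [8.6²·0.74 + 15.1²·0.82] + 109.082 = 241.699 + 109.082 = 350.781.
Reliability = 350.781 / 411.052 = 0.8534.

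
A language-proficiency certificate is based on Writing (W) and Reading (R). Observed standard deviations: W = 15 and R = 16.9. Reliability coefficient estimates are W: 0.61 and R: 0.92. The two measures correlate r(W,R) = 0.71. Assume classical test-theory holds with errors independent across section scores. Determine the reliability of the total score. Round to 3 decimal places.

Var(W+R) = 15² + 16.9² + 2·[15·16.9·0.71] = 510.61 + 359.97 = 870.58.
Under uncorrelated errors the observed covariances equal the true-score covariances, so only the own-variance terms attenuate.
True-score variance = [15²·0.61 + 16.9²·0.92] + 359.97 = 400.011 + 359.97 = 759.981.
Reliability = 759.981 / 870.58 = 0.873.

0.873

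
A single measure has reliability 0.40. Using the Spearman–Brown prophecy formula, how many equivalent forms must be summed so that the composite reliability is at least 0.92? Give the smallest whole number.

18

k ≥ ρ*(1−ρ₁)/(ρ₁(1−ρ*)) = 0.92·0.60 / (0.40·0.08) = 17.250.
Smallest integer k = 18.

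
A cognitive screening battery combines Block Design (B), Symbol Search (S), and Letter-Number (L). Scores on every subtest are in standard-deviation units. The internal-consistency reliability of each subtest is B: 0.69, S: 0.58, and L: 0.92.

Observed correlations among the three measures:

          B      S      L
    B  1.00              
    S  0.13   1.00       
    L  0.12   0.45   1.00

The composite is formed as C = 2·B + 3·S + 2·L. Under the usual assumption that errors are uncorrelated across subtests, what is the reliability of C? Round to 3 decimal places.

0.786

Var(C) = 2² + 3² + 2² + 2·[6·0.13 + 4·0.12 + 6·0.45] = 17 + 7.92 = 24.92.
With uncorrelated errors the cross-covariances are all true-score covariance, so they carry over unchanged; only the diagonal terms shrink to ρᵢσᵢ².
True-score variance = [2²·0.69 + 3²·0.58 + 2²·0.92] + 7.92 = 11.66 + 7.92 = 19.58.
Reliability = 19.58 / 24.92 = 0.786.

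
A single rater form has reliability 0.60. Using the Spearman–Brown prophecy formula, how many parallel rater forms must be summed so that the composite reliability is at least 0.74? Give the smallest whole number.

k ≥ ρ*(1−ρ₁)/(ρ₁(1−ρ*)) = 0.74·0.40 / (0.60·0.26) = 1.897.
Smallest integer k = 2.

2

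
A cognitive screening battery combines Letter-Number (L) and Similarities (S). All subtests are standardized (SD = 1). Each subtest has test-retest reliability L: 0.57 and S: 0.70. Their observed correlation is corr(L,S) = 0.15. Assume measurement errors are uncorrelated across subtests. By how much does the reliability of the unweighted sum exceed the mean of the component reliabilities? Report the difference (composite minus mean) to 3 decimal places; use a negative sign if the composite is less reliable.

Var(sum) = 2 + 0.3 = 2.3; true-score variance = 1.27 + 0.3 = 1.57; composite reliability = 0.6826.
Mean component reliability = 0.6350.
Difference = 0.6826 − 0.6350 = 0.048.

0.048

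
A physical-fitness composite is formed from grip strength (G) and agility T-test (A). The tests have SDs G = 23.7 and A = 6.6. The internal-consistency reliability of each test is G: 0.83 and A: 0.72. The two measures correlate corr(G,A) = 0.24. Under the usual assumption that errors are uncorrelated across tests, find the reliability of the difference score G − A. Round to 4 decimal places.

0.7969

Var(G−A) = 23.7² + 6.6² − 2·23.7·6.6·0.24 = 605.25 − 75.0816 = 530.168.
With uncorrelated errors the cross-covariances are all true-score covariance, so they carry over unchanged; only the diagonal terms shrink to ρᵢσᵢ².
True-score variance = [23.7²·0.83 + 6.6²·0.72] − 75.0816 = 497.566 − 75.0816 = 422.484.
Reliability = 422.484 / 530.168 = 0.7969.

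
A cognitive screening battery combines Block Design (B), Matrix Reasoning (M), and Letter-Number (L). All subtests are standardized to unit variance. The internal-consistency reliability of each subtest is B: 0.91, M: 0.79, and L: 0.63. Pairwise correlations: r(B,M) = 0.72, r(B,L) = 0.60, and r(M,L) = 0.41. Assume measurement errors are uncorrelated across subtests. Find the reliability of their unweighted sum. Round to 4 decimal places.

Var(B+M+L) = 3 + 2·[0.72 + 0.60 + 0.41] = 3 + 3.46 = 6.46.
With uncorrelated errors the cross-covariances are all true-score covariance, so they carry over unchanged; only the diagonal terms shrink to ρᵢσᵢ².
True-score variance = [0.91 + 0.79 + 0.63] + 3.46 = 2.33 + 3.46 = 5.79.
Reliability = 5.79 / 6.46 = 0.8963.

0.8963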